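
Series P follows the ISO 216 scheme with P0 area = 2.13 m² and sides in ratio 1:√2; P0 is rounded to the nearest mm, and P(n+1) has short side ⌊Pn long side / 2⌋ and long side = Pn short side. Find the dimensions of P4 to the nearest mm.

Let P0's short side be w mm. w · w√2 = 2.13 m² = 2,130,000 mm², so w ≈ 1227.2 mm and w√2 ≈ 1735.6 mm → P0 = 1227 × 1736 mm.
P1: ⌊1736/2⌋ × 1227 = 868 × 1227 mm
P2: ⌊1227/2⌋ × 868 = 613 × 868 mm
P3: ⌊868/2⌋ × 613 = 434 × 613 mm
P4: ⌊613/2⌋ × 434 = 306 × 434 mm

306 × 434 mm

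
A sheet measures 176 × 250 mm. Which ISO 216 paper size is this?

B5 (176 × 250 mm)

Aspect ratio 250/176 ≈ 1.420 — close to the ISO √2 ≈ 1.414.
In the B-series (B0 = 1000 × 1414 mm): B5 = 176 × 250 mm.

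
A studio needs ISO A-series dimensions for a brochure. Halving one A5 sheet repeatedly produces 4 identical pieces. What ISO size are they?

A7

4 = 2^2, so 2 halving steps.
A5 → A6 → … → A7 after 2 steps.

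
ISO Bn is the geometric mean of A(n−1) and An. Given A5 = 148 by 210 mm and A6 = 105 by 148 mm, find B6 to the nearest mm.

125 × 176 mm

Short side: √(148 · 105) = √15540 ≈ 124.7 → 125 mm
Long side: √(210 · 148) = √31080 ≈ 176.3 → 176 mm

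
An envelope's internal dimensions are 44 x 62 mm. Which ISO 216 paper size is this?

Aspect ratio 62/44 ≈ 1.409 — close to the ISO √2 ≈ 1.414.
In the B-series (B0 = 1000 × 1414 mm): B9 = 44 × 62 mm.

B9 (44 × 62 mm)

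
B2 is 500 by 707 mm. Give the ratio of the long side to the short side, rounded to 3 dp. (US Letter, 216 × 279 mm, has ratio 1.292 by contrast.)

707 / 500 = 1.414
Matches √2 ≈ 1.414 — the ISO 216 defining ratio.

1.414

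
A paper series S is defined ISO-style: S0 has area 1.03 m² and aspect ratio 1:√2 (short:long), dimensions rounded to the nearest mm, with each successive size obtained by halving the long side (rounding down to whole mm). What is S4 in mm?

Let S0's short side be w mm. w · w√2 = 1.03 m² = 1,030,000 mm², so w ≈ 853.4 mm and w√2 ≈ 1206.9 mm → S0 = 853 × 1207 mm.
S1: ⌊1207/2⌋ × 853 = 603 × 853 mm
S2: ⌊853/2⌋ × 603 = 426 × 603 mm
S3: ⌊603/2⌋ × 426 = 301 × 426 mm
S4: ⌊426/2⌋ × 301 = 213 × 301 mm

213 × 301 mm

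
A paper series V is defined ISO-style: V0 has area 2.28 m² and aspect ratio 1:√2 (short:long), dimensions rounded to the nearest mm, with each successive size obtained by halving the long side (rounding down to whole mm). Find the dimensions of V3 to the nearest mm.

Let V0's short side be w mm. w · w√2 = 2.28 m² = 2,280,000 mm², so w ≈ 1269.7 mm and w√2 ≈ 1795.7 mm → V0 = 1270 × 1796 mm.
V1: ⌊1796/2⌋ × 1270 = 898 × 1270 mm
V2: ⌊1270/2⌋ × 898 = 635 × 898 mm
V3: ⌊898/2⌋ × 635 = 449 × 635 mm

449 × 635 mm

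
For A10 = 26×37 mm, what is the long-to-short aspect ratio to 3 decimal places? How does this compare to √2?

1.423

37 / 26 = 1.423
ISO 216 targets √2 ≈ 1.414; the +0.009 deviation is from mm rounding.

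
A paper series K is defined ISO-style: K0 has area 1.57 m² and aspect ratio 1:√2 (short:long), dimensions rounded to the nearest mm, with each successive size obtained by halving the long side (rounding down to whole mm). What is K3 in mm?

372 × 527 mm

Let K0's short side be w mm. w · w√2 = 1.57 m² = 1,570,000 mm², so w ≈ 1053.6 mm and w√2 ≈ 1490.1 mm → K0 = 1054 × 1490 mm.
K1: ⌊1490/2⌋ × 1054 = 745 × 1054 mm
K2: ⌊1054/2⌋ × 745 = 527 × 745 mm
K3: ⌊745/2⌋ × 527 = 372 × 527 mm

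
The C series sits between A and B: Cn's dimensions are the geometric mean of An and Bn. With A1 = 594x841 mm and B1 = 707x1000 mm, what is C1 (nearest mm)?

648 × 917 mm

Short side: √(594 · 707) = √419958 ≈ 648.0 → 648 mm
Long side: √(841 · 1000) = √841000 ≈ 917.1 → 917 mm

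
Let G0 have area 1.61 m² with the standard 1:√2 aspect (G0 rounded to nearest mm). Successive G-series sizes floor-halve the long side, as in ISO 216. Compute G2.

533 × 754 mm

Let G0's short side be w mm. w · w√2 = 1.61 m² = 1,610,000 mm², so w ≈ 1067.0 mm and w√2 ≈ 1508.9 mm → G0 = 1067 × 1509 mm.
G1: ⌊1509/2⌋ × 1067 = 754 × 1067 mm
G2: ⌊1067/2⌋ × 754 = 533 × 754 mm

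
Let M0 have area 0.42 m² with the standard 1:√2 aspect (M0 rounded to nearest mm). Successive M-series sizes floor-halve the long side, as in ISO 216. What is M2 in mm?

272 × 385 mm

Let M0's short side be w mm. w · w√2 = 0.42 m² = 420,000 mm², so w ≈ 545.0 mm and w√2 ≈ 770.7 mm → M0 = 545 × 771 mm.
M1: ⌊771/2⌋ × 545 = 385 × 545 mm
M2: ⌊545/2⌋ × 385 = 272 × 385 mm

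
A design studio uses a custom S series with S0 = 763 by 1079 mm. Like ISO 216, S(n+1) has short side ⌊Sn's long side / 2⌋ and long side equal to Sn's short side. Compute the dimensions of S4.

S1: ⌊1079/2⌋ × 763 = 539 × 763 mm
S2: ⌊763/2⌋ × 539 = 381 × 539 mm
S3: ⌊539/2⌋ × 381 = 269 × 381 mm
S4: ⌊381/2⌋ × 269 = 190 × 269 mm

190 × 269 mm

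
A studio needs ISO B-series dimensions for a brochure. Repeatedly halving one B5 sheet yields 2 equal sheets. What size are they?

2 = 2^1, so 1 halving step.
B5 → B6 → … → B6 after 1 step.

B6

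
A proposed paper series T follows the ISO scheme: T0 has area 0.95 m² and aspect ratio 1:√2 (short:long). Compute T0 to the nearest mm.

820 × 1159 mm

Let the short side be w mm. Then w · w√2 = 0.95 m² = 950,000 mm².
w² = 950,000/√2, so w ≈ 819.6 mm; long side = w√2 ≈ 1159.1 mm.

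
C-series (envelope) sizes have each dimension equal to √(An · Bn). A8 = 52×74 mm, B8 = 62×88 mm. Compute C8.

57 × 81 mm

Short side: √(52 · 62) = √3224 ≈ 56.8 → 57 mm
Long side: √(74 · 88) = √6512 ≈ 80.7 → 81 mm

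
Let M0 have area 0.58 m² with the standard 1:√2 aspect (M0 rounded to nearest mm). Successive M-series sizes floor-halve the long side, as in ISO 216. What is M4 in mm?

160 × 226 mm

Let M0's short side be w mm. w · w√2 = 0.58 m² = 580,000 mm², so w ≈ 640.4 mm and w√2 ≈ 905.7 mm → M0 = 640 × 906 mm.
M1: ⌊906/2⌋ × 640 = 453 × 640 mm
M2: ⌊640/2⌋ × 453 = 320 × 453 mm
M3: ⌊453/2⌋ × 320 = 226 × 320 mm
M4: ⌊320/2⌋ × 226 = 160 × 226 mm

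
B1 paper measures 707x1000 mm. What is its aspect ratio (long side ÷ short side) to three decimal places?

1.414

1000 / 707 = 1.414
Matches √2 ≈ 1.414 — the ISO 216 defining ratio.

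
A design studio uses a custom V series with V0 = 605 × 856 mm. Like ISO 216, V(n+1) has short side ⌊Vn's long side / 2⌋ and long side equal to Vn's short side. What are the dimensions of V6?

V1: ⌊856/2⌋ × 605 = 428 × 605 mm
V2: ⌊605/2⌋ × 428 = 302 × 428 mm
V3: ⌊428/2⌋ × 302 = 214 × 302 mm
V4: ⌊302/2⌋ × 214 = 151 × 214 mm
V5: ⌊214/2⌋ × 151 = 107 × 151 mm
V6: ⌊151/2⌋ × 107 = 75 × 107 mm

75 × 107 mm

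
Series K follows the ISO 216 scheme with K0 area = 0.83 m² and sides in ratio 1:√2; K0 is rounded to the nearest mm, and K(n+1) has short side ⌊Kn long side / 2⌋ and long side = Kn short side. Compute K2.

Let K0's short side be w mm. w · w√2 = 0.83 m² = 830,000 mm², so w ≈ 766.1 mm and w√2 ≈ 1083.4 mm → K0 = 766 × 1083 mm.
K1: ⌊1083/2⌋ × 766 = 541 × 766 mm
K2: ⌊766/2⌋ × 541 = 383 × 541 mm

383 × 541 mm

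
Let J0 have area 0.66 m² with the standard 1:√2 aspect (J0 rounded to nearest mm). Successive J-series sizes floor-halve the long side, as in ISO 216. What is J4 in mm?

170 × 241 mm

Let J0's short side be w mm. w · w√2 = 0.66 m² = 660,000 mm², so w ≈ 683.1 mm and w√2 ≈ 966.1 mm → J0 = 683 × 966 mm.
J1: ⌊966/2⌋ × 683 = 483 × 683 mm
J2: ⌊683/2⌋ × 483 = 341 × 483 mm
J3: ⌊483/2⌋ × 341 = 241 × 341 mm
J4: ⌊341/2⌋ × 241 = 170 × 241 mm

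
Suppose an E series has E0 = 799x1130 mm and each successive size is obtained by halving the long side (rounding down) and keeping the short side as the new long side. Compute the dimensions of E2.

399 × 565 mm

E1: ⌊1130/2⌋ × 799 = 565 × 799 mm
E2: ⌊799/2⌋ × 565 = 399 × 565 mm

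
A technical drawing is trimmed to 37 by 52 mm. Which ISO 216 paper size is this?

A9 (37 × 52 mm)

Aspect ratio 52/37 ≈ 1.405 — close to the ISO √2 ≈ 1.414.
In the A-series (A0 area = 1 m²): A9 = 37 × 52 mm.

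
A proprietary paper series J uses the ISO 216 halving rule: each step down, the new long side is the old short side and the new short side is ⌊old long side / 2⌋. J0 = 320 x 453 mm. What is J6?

J1: ⌊453/2⌋ × 320 = 226 × 320 mm
J2: ⌊320/2⌋ × 226 = 160 × 226 mm
J3: ⌊226/2⌋ × 160 = 113 × 160 mm
J4: ⌊160/2⌋ × 113 = 80 × 113 mm
J5: ⌊113/2⌋ × 80 = 56 × 80 mm
J6: ⌊80/2⌋ × 56 = 40 × 56 mm

40 × 56 mm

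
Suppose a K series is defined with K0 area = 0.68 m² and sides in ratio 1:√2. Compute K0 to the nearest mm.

693 × 981 mm

Let the short side be w mm. Then w · w√2 = 0.68 m² = 680,000 mm².
w² = 680,000/√2, so w ≈ 693.4 mm; long side = w√2 ≈ 980.6 mm.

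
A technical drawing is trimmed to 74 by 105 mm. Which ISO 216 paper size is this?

A7 (74 × 105 mm)

Aspect ratio 105/74 ≈ 1.419 — close to the ISO √2 ≈ 1.414.
In the A-series (A0 area = 1 m²): A7 = 74 × 105 mm.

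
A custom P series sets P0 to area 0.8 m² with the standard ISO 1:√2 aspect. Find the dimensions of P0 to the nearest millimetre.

Let the short side be w mm. Then w · w√2 = 0.8 m² = 800,000 mm².
w² = 800,000/√2, so w ≈ 752.1 mm; long side = w√2 ≈ 1063.7 mm.

752 × 1064 mm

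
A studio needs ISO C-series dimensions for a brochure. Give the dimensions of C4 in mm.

C0 = 917 × 1297 mm (C0 is the geometric mean of A0 and B0, aspect 1:√2).
C1: ⌊1297/2⌋ × 917 = 648 × 917 mm
C2: ⌊917/2⌋ × 648 = 458 × 648 mm
C3: ⌊648/2⌋ × 458 = 324 × 458 mm
C4: ⌊458/2⌋ × 324 = 229 × 324 mm

229 × 324 mm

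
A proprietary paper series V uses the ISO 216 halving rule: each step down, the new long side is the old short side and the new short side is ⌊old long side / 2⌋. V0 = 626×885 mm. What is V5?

V1: ⌊885/2⌋ × 626 = 442 × 626 mm
V2: ⌊626/2⌋ × 442 = 313 × 442 mm
V3: ⌊442/2⌋ × 313 = 221 × 313 mm
V4: ⌊313/2⌋ × 221 = 156 × 221 mm
V5: ⌊221/2⌋ × 156 = 110 × 156 mm

110 × 156 mm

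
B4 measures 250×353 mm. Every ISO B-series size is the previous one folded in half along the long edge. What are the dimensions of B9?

B5: ⌊353/2⌋ × 250 = 176 × 250 mm
B6: ⌊250/2⌋ × 176 = 125 × 176 mm
B7: ⌊176/2⌋ × 125 = 88 × 125 mm
B8: ⌊125/2⌋ × 88 = 62 × 88 mm
B9: ⌊88/2⌋ × 62 = 44 × 62 mm

44 × 62 mm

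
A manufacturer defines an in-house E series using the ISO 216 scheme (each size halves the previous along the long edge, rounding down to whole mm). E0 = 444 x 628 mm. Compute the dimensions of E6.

55 × 78 mm

E1: ⌊628/2⌋ × 444 = 314 × 444 mm
E2: ⌊444/2⌋ × 314 = 222 × 314 mm
E3: ⌊314/2⌋ × 222 = 157 × 222 mm
E4: ⌊222/2⌋ × 157 = 111 × 157 mm
E5: ⌊157/2⌋ × 111 = 78 × 111 mm
E6: ⌊111/2⌋ × 78 = 55 × 78 mm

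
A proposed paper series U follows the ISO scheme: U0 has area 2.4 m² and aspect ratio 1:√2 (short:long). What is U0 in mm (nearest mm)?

1303 × 1842 mm

Let the short side be w mm. Then w · w√2 = 2.4 m² = 2,400,000 mm².
w² = 2,400,000/√2, so w ≈ 1302.7 mm; long side = w√2 ≈ 1842.3 mm.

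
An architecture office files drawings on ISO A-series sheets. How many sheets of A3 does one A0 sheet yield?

8

A0 = 841 × 1189 mm; A3 = 297 × 420 mm.
Each halving step doubles the count; 3 steps from A0 to A3.
2^3 = 8.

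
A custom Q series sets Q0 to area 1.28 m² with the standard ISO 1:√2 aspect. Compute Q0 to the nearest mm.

951 × 1345 mm

Let the short side be w mm. Then w · w√2 = 1.28 m² = 1,280,000 mm².
w² = 1,280,000/√2, so w ≈ 951.4 mm; long side = w√2 ≈ 1345.4 mm.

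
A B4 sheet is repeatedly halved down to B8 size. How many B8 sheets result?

16

Each ISO step halves the sheet: 1 × B4 → 2 × B5 → 4 × B6 → 8 × B7 → …
From B4 to B8 is 4 halving steps: 2^4 = 16.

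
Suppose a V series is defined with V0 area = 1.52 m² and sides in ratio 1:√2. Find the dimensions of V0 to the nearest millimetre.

Let the short side be w mm. Then w · w√2 = 1.52 m² = 1,520,000 mm².
w² = 1,520,000/√2, so w ≈ 1036.7 mm; long side = w√2 ≈ 1466.2 mm.

1037 × 1466 mm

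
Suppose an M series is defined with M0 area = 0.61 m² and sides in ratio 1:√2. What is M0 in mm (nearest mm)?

Let the short side be w mm. Then w · w√2 = 0.61 m² = 610,000 mm².
w² = 610,000/√2, so w ≈ 656.8 mm; long side = w√2 ≈ 928.8 mm.

657 × 929 mm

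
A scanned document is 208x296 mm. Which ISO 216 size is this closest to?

Aspect ratio 296/208 ≈ 1.423 — close to the ISO √2 ≈ 1.414.
In the A-series (A0 area = 1 m²): A4 = 210 × 297 mm.
Off by 3 mm total — nearest standard size.

A4 (210 × 297 mm)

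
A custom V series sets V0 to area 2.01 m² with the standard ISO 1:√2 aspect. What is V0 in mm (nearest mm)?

Let the short side be w mm. Then w · w√2 = 2.01 m² = 2,010,000 mm².
w² = 2,010,000/√2, so w ≈ 1192.2 mm; long side = w√2 ≈ 1686.0 mm.

1192 × 1686 mm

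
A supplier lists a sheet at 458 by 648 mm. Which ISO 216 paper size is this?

Aspect ratio 648/458 ≈ 1.415 — close to the ISO √2 ≈ 1.414.
In the C-series (envelope sizes, between A and B): C2 = 458 × 648 mm.

C2 (458 × 648 mm)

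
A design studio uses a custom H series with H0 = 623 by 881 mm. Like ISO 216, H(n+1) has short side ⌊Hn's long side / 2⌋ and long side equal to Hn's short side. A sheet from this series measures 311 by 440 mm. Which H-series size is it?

H2

H0: 623 × 881 mm
H1: 440 × 623 mm
H2: 311 × 440 mm
H3: 220 × 311 mm
→ matches H2.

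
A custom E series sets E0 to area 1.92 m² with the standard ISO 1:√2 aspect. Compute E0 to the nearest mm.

1165 × 1648 mm

Let the short side be w mm. Then w · w√2 = 1.92 m² = 1,920,000 mm².
w² = 1,920,000/√2, so w ≈ 1165.2 mm; long side = w√2 ≈ 1647.8 mm.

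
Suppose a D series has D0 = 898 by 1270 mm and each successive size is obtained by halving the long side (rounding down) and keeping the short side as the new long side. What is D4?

D1: ⌊1270/2⌋ × 898 = 635 × 898 mm
D2: ⌊898/2⌋ × 635 = 449 × 635 mm
D3: ⌊635/2⌋ × 449 = 317 × 449 mm
D4: ⌊449/2⌋ × 317 = 224 × 317 mm

224 × 317 mm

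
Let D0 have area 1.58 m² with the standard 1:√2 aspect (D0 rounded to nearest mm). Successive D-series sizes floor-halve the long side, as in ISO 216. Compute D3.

373 × 528 mm

Let D0's short side be w mm. w · w√2 = 1.58 m² = 1,580,000 mm², so w ≈ 1057.0 mm and w√2 ≈ 1494.8 mm → D0 = 1057 × 1495 mm.
D1: ⌊1495/2⌋ × 1057 = 747 × 1057 mm
D2: ⌊1057/2⌋ × 747 = 528 × 747 mm
D3: ⌊747/2⌋ × 528 = 373 × 528 mm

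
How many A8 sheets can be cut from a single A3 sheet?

Each ISO step halves the sheet: 1 × A3 → 2 × A4 → 4 × A5 → 8 × A6 → …
From A3 to A8 is 5 halving steps: 2^5 = 32.

32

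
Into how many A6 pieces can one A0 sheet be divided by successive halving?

Each ISO step halves the sheet: 1 × A0 → 2 × A1 → 4 × A2 → 8 × A3 → …
From A0 to A6 is 6 halving steps: 2^6 = 64.

64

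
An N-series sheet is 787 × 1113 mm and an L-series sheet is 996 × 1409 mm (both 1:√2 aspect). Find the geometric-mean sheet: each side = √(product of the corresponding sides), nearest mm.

885 × 1252 mm

Short side: √(787 · 996) = √783852 ≈ 885.4 → 885 mm
Long side: √(1113 · 1409) = √1568217 ≈ 1252.3 → 1252 mm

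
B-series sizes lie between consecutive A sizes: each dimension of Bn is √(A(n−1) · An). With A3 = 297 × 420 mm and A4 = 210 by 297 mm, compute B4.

Short side: √(297 · 210) = √62370 ≈ 249.7 → 250 mm
Long side: √(420 · 297) = √124740 ≈ 353.2 → 353 mm

250 × 353 mm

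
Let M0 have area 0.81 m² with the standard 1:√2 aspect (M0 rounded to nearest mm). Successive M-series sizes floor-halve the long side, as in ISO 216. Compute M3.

267 × 378 mm

Let M0's short side be w mm. w · w√2 = 0.81 m² = 810,000 mm², so w ≈ 756.8 mm and w√2 ≈ 1070.3 mm → M0 = 757 × 1070 mm.
M1: ⌊1070/2⌋ × 757 = 535 × 757 mm
M2: ⌊757/2⌋ × 535 = 378 × 535 mm
M3: ⌊535/2⌋ × 378 = 267 × 378 mm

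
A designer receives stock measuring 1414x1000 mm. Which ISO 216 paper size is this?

B0 (1000 × 1414 mm)

Aspect ratio 1414/1000 ≈ 1.414 — close to the ISO √2 ≈ 1.414.
In the B-series (B0 = 1000 × 1414 mm): B0 = 1000 × 1414 mm.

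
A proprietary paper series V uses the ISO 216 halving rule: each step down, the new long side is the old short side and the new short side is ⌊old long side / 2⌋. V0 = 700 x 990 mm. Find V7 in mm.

61 × 87 mm

V1 = 495 × 700 mm (from V0 by 1 halving).
V2: ⌊700/2⌋ × 495 = 350 × 495 mm
V3: ⌊495/2⌋ × 350 = 247 × 350 mm
V4: ⌊350/2⌋ × 247 = 175 × 247 mm
V5: ⌊247/2⌋ × 175 = 123 × 175 mm
V6: ⌊175/2⌋ × 123 = 87 × 123 mm
V7: ⌊123/2⌋ × 87 = 61 × 87 mm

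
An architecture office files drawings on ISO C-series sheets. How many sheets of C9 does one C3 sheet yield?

64

Each ISO step halves the sheet: 1 × C3 → 2 × C4 → 4 × C5 → 8 × C6 → …
From C3 to C9 is 6 halving steps: 2^6 = 64.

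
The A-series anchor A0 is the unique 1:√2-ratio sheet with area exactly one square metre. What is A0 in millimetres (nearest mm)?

841 × 1189 mm

Let the short side be w mm. Then the long side is w√2 and w · w√2 = 10⁶ mm².
w² = 10⁶/√2, so w = 1000 / 2^(1/4) ≈ 840.9 mm; long side = 1000 · 2^(1/4) ≈ 1189.2 mm.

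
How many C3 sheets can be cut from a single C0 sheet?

8

Each ISO step halves the sheet: 1 × C0 → 2 × C1 → 4 × C2 → 8 × C3
From C0 to C3 is 3 halving steps: 2^3 = 8.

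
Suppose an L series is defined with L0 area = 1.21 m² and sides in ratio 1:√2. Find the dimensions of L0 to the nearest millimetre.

Let the short side be w mm. Then w · w√2 = 1.21 m² = 1,210,000 mm².
w² = 1,210,000/√2, so w ≈ 925.0 mm; long side = w√2 ≈ 1308.1 mm.

925 × 1308 mm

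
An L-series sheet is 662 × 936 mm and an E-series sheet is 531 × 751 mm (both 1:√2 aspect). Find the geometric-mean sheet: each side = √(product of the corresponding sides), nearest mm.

593 × 838 mm

Short side: √(662 · 531) = √351522 ≈ 592.9 → 593 mm
Long side: √(936 · 751) = √702936 ≈ 838.4 → 838 mm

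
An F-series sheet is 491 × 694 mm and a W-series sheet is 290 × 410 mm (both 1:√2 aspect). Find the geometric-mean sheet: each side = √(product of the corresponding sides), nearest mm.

377 × 533 mm

Short side: √(491 · 290) = √142390 ≈ 377.3 → 377 mm
Long side: √(694 · 410) = √284540 ≈ 533.4 → 533 mm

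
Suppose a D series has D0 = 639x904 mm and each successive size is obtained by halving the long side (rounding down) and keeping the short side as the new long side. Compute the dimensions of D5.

113 × 159 mm

D1: ⌊904/2⌋ × 639 = 452 × 639 mm
D2: ⌊639/2⌋ × 452 = 319 × 452 mm
D3: ⌊452/2⌋ × 319 = 226 × 319 mm
D4: ⌊319/2⌋ × 226 = 159 × 226 mm
D5: ⌊226/2⌋ × 159 = 113 × 159 mm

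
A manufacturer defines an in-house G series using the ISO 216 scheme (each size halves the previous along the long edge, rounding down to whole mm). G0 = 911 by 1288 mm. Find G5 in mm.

G1 = 644 × 911 mm (from G0 by 1 halving).
G2: ⌊911/2⌋ × 644 = 455 × 644 mm
G3: ⌊644/2⌋ × 455 = 322 × 455 mm
G4: ⌊455/2⌋ × 322 = 227 × 322 mm
G5: ⌊322/2⌋ × 227 = 161 × 227 mm

161 × 227 mm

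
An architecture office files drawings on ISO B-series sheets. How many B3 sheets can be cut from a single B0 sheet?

B0 = 1000 × 1414 mm; B3 = 353 × 500 mm.
Each halving step doubles the count; 3 steps from B0 to B3.
2^3 = 8.

8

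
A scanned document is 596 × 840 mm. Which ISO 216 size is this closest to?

Aspect ratio 840/596 ≈ 1.409 — close to the ISO √2 ≈ 1.414.
In the A-series (A0 area = 1 m²): A1 = 594 × 841 mm.
Off by 3 mm total — nearest standard size.

A1 (594 × 841 mm)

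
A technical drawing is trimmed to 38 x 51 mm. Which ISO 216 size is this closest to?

A9 (37 × 52 mm)

Aspect ratio 51/38 ≈ 1.342 (ISO target is √2 ≈ 1.414).
In the A-series (A0 area = 1 m²): A9 = 37 × 52 mm.
Off by 2 mm total — nearest standard size.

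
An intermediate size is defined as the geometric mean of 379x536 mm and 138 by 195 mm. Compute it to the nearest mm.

229 × 323 mm

Short side: √(379 · 138) = √52302 ≈ 228.7 → 229 mm
Long side: √(536 · 195) = √104520 ≈ 323.3 → 323 mm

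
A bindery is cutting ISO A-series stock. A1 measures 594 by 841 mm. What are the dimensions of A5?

A2: ⌊841/2⌋ × 594 = 420 × 594 mm
A3: ⌊594/2⌋ × 420 = 297 × 420 mm
A4: ⌊420/2⌋ × 297 = 210 × 297 mm
A5: ⌊297/2⌋ × 210 = 148 × 210 mm

148 × 210 mm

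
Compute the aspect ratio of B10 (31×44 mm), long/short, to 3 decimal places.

44 / 31 = 1.419
ISO 216 targets √2 ≈ 1.414; the +0.005 deviation is from mm rounding.

1.419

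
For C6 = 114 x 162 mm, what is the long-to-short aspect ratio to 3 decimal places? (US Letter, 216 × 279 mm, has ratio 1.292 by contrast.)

162 / 114 = 1.421
ISO 216 targets √2 ≈ 1.414; the +0.007 deviation is from mm rounding.

1.421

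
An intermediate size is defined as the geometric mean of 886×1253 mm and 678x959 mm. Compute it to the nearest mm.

775 × 1096 mm

Short side: √(886 · 678) = √600708 ≈ 775.1 → 775 mm
Long side: √(1253 · 959) = √1201627 ≈ 1096.2 → 1096 mm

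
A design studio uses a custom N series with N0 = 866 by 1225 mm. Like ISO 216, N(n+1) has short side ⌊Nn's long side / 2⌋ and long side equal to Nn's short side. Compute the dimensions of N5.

153 × 216 mm

N1: ⌊1225/2⌋ × 866 = 612 × 866 mm
N2: ⌊866/2⌋ × 612 = 433 × 612 mm
N3: ⌊612/2⌋ × 433 = 306 × 433 mm
N4: ⌊433/2⌋ × 306 = 216 × 306 mm
N5: ⌊306/2⌋ × 216 = 153 × 216 mm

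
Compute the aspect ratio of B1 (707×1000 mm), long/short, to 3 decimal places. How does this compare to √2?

1000 / 707 = 1.414
Matches √2 ≈ 1.414 — the ISO 216 defining ratio.

1.414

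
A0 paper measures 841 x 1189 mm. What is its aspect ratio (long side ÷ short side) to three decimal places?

1.414

1189 / 841 = 1.414
Matches √2 ≈ 1.414 — the ISO 216 defining ratio.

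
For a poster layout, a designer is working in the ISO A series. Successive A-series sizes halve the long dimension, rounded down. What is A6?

A0 = 841 × 1189 mm (A0 has area 1 m², aspect 1:√2).
A1: ⌊1189/2⌋ × 841 = 594 × 841 mm
A2: ⌊841/2⌋ × 594 = 420 × 594 mm
A3: ⌊594/2⌋ × 420 = 297 × 420 mm
A4: ⌊420/2⌋ × 297 = 210 × 297 mm
A5: ⌊297/2⌋ × 210 = 148 × 210 mm
A6: ⌊210/2⌋ × 148 = 105 × 148 mm

105 × 148 mm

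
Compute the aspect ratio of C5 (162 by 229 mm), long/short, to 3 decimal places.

1.414

229 / 162 = 1.414
Matches √2 ≈ 1.414 — the ISO 216 defining ratio.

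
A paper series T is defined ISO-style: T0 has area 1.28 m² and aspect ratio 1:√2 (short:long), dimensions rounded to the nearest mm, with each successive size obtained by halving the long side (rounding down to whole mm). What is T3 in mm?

Let T0's short side be w mm. w · w√2 = 1.28 m² = 1,280,000 mm², so w ≈ 951.4 mm and w√2 ≈ 1345.4 mm → T0 = 951 × 1345 mm.
T1: ⌊1345/2⌋ × 951 = 672 × 951 mm
T2: ⌊951/2⌋ × 672 = 475 × 672 mm
T3: ⌊672/2⌋ × 475 = 336 × 475 mm

336 × 475 mm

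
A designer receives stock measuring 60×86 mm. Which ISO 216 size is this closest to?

Aspect ratio 86/60 ≈ 1.433 (ISO target is √2 ≈ 1.414).
In the B-series (B0 = 1000 × 1414 mm): B8 = 62 × 88 mm.
Off by 4 mm total — nearest standard size.

B8 (62 × 88 mm)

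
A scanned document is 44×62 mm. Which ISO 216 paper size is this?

Aspect ratio 62/44 ≈ 1.409 — close to the ISO √2 ≈ 1.414.
In the B-series (B0 = 1000 × 1414 mm): B9 = 44 × 62 mm.

B9 (44 × 62 mm)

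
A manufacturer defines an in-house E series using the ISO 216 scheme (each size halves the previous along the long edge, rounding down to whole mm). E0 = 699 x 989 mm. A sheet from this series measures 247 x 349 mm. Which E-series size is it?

E0: 699 × 989 mm
E1: 494 × 699 mm
E2: 349 × 494 mm
E3: 247 × 349 mm
E4: 174 × 247 mm
→ matches E3.

E3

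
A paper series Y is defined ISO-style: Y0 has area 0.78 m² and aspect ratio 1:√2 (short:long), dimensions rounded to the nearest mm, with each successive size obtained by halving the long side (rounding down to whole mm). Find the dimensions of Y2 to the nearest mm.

Let Y0's short side be w mm. w · w√2 = 0.78 m² = 780,000 mm², so w ≈ 742.7 mm and w√2 ≈ 1050.3 mm → Y0 = 743 × 1050 mm.
Y1: ⌊1050/2⌋ × 743 = 525 × 743 mm
Y2: ⌊743/2⌋ × 525 = 371 × 525 mm

371 × 525 mm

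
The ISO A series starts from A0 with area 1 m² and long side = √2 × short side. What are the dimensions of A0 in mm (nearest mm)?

841 × 1189 mm

Let the short side be w mm. Then the long side is w√2 and w · w√2 = 10⁶ mm².
w² = 10⁶/√2, so w = 1000 / 2^(1/4) ≈ 840.9 mm; long side = 1000 · 2^(1/4) ≈ 1189.2 mm.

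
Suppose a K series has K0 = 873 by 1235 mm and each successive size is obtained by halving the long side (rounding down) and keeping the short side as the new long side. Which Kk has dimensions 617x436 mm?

K2

K0: 873 × 1235 mm
K1: 617 × 873 mm
K2: 436 × 617 mm
K3: 308 × 436 mm
→ matches K2.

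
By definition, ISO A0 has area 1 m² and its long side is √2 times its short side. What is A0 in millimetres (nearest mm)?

841 × 1189 mm

Let the short side be w mm. Then the long side is w√2 and w · w√2 = 10⁶ mm².
w² = 10⁶/√2, so w = 1000 / 2^(1/4) ≈ 840.9 mm; long side = 1000 · 2^(1/4) ≈ 1189.2 mm.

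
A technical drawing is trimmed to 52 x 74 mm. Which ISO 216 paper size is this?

A8 (52 × 74 mm)

Aspect ratio 74/52 ≈ 1.423 — close to the ISO √2 ≈ 1.414.
In the A-series (A0 area = 1 m²): A8 = 52 × 74 mm.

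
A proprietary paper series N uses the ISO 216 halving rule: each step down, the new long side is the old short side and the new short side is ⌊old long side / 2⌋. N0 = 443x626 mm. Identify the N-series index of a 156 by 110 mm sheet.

N4

N0: 443 × 626 mm
N1: 313 × 443 mm
N2: 221 × 313 mm
N3: 156 × 221 mm
N4: 110 × 156 mm
N5: 78 × 110 mm
→ matches N4.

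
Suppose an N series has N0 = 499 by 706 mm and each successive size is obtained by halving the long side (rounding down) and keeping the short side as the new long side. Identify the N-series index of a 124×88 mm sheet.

N0: 499 × 706 mm
N1: 353 × 499 mm
N2: 249 × 353 mm
N3: 176 × 249 mm
N4: 124 × 176 mm
N5: 88 × 124 mm
N6: 62 × 88 mm
→ matches N5.

N5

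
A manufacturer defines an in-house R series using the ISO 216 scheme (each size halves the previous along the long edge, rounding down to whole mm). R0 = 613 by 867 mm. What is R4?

R1: ⌊867/2⌋ × 613 = 433 × 613 mm
R2: ⌊613/2⌋ × 433 = 306 × 433 mm
R3: ⌊433/2⌋ × 306 = 216 × 306 mm
R4: ⌊306/2⌋ × 216 = 153 × 216 mm

153 × 216 mm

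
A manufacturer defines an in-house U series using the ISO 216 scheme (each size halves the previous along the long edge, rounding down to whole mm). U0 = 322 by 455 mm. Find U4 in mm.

80 × 113 mm

U1: ⌊455/2⌋ × 322 = 227 × 322 mm
U2: ⌊322/2⌋ × 227 = 161 × 227 mm
U3: ⌊227/2⌋ × 161 = 113 × 161 mm
U4: ⌊161/2⌋ × 113 = 80 × 113 mm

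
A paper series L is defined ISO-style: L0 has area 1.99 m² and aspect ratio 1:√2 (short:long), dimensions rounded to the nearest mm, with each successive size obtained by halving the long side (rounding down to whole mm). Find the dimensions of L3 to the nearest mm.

419 × 593 mm

Let L0's short side be w mm. w · w√2 = 1.99 m² = 1,990,000 mm², so w ≈ 1186.2 mm and w√2 ≈ 1677.6 mm → L0 = 1186 × 1678 mm.
L1: ⌊1678/2⌋ × 1186 = 839 × 1186 mm
L2: ⌊1186/2⌋ × 839 = 593 × 839 mm
L3: ⌊839/2⌋ × 593 = 419 × 593 mm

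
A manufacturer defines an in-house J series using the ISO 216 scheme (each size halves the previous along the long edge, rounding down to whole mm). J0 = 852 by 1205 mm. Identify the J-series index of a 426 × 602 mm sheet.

J0: 852 × 1205 mm
J1: 602 × 852 mm
J2: 426 × 602 mm
J3: 301 × 426 mm
→ matches J2.

J2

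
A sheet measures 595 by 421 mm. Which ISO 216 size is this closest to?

Aspect ratio 595/421 ≈ 1.413 — close to the ISO √2 ≈ 1.414.
In the A-series (A0 area = 1 m²): A2 = 420 × 594 mm.
Off by 2 mm total — nearest standard size.

A2 (420 × 594 mm)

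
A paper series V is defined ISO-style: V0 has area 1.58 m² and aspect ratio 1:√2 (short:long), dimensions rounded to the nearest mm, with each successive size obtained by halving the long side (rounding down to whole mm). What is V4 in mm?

264 × 373 mm

Let V0's short side be w mm. w · w√2 = 1.58 m² = 1,580,000 mm², so w ≈ 1057.0 mm and w√2 ≈ 1494.8 mm → V0 = 1057 × 1495 mm.
V1: ⌊1495/2⌋ × 1057 = 747 × 1057 mm
V2: ⌊1057/2⌋ × 747 = 528 × 747 mm
V3: ⌊747/2⌋ × 528 = 373 × 528 mm
V4: ⌊528/2⌋ × 373 = 264 × 373 mm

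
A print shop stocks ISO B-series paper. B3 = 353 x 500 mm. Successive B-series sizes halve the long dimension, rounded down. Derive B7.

B4: ⌊500/2⌋ × 353 = 250 × 353 mm
B5: ⌊353/2⌋ × 250 = 176 × 250 mm
B6: ⌊250/2⌋ × 176 = 125 × 176 mm
B7: ⌊176/2⌋ × 125 = 88 × 125 mm

88 × 125 mm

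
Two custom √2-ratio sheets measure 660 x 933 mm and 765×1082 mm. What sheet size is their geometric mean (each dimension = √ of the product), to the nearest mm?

Short side: √(660 · 765) = √504900 ≈ 710.6 → 711 mm
Long side: √(933 · 1082) = √1009506 ≈ 1004.7 → 1005 mm

711 × 1005 mm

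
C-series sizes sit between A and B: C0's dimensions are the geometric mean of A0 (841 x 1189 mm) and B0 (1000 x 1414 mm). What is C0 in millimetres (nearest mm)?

917 × 1297 mm

Short: √(841 · 1000) = √841000 ≈ 917.1 mm.
Long: √(1189 · 1414) = √1681246 ≈ 1296.6 mm.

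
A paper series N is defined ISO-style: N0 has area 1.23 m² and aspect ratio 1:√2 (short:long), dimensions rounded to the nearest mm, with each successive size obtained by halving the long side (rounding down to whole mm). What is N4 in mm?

Let N0's short side be w mm. w · w√2 = 1.23 m² = 1,230,000 mm², so w ≈ 932.6 mm and w√2 ≈ 1318.9 mm → N0 = 933 × 1319 mm.
N1: ⌊1319/2⌋ × 933 = 659 × 933 mm
N2: ⌊933/2⌋ × 659 = 466 × 659 mm
N3: ⌊659/2⌋ × 466 = 329 × 466 mm
N4: ⌊466/2⌋ × 329 = 233 × 329 mm

233 × 329 mm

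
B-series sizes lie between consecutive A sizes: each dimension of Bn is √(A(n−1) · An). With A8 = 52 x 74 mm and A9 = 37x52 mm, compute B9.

Short side: √(52 · 37) = √1924 ≈ 43.9 → 44 mm
Long side: √(74 · 52) = √3848 ≈ 62.0 → 62 mm

44 × 62 mm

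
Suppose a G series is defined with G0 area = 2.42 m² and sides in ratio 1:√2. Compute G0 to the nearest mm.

1308 × 1850 mm

Let the short side be w mm. Then w · w√2 = 2.42 m² = 2,420,000 mm².
w² = 2,420,000/√2, so w ≈ 1308.1 mm; long side = w√2 ≈ 1850.0 mm.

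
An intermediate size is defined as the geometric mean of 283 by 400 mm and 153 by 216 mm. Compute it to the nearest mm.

208 × 294 mm

Short side: √(283 · 153) = √43299 ≈ 208.1 → 208 mm
Long side: √(400 · 216) = √86400 ≈ 293.9 → 294 mm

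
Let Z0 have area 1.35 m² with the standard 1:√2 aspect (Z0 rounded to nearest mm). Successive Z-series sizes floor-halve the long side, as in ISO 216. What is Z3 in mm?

345 × 488 mm

Let Z0's short side be w mm. w · w√2 = 1.35 m² = 1,350,000 mm², so w ≈ 977.0 mm and w√2 ≈ 1381.7 mm → Z0 = 977 × 1382 mm.
Z1: ⌊1382/2⌋ × 977 = 691 × 977 mm
Z2: ⌊977/2⌋ × 691 = 488 × 691 mm
Z3: ⌊691/2⌋ × 488 = 345 × 488 mm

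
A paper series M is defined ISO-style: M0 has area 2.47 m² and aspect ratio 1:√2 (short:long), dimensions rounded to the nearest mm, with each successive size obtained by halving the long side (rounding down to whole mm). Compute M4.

330 × 467 mm

Let M0's short side be w mm. w · w√2 = 2.47 m² = 2,470,000 mm², so w ≈ 1321.6 mm and w√2 ≈ 1869.0 mm → M0 = 1322 × 1869 mm.
M1: ⌊1869/2⌋ × 1322 = 934 × 1322 mm
M2: ⌊1322/2⌋ × 934 = 661 × 934 mm
M3: ⌊934/2⌋ × 661 = 467 × 661 mm
M4: ⌊661/2⌋ × 467 = 330 × 467 mm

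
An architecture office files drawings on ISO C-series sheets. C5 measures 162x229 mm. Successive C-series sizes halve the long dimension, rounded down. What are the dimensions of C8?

C6: ⌊229/2⌋ × 162 = 114 × 162 mm
C7: ⌊162/2⌋ × 114 = 81 × 114 mm
C8: ⌊114/2⌋ × 81 = 57 × 81 mm

57 × 81 mm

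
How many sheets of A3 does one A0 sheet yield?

8

Each ISO step halves the sheet: 1 × A0 → 2 × A1 → 4 × A2 → 8 × A3
From A0 to A3 is 3 halving steps: 2^3 = 8.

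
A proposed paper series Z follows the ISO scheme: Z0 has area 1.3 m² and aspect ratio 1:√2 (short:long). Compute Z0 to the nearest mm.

Let the short side be w mm. Then w · w√2 = 1.3 m² = 1,300,000 mm².
w² = 1,300,000/√2, so w ≈ 958.8 mm; long side = w√2 ≈ 1355.9 mm.

959 × 1356 mm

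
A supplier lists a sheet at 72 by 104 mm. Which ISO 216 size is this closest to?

A7 (74 × 105 mm)

Aspect ratio 104/72 ≈ 1.444 (ISO target is √2 ≈ 1.414).
In the A-series (A0 area = 1 m²): A7 = 74 × 105 mm.
Off by 3 mm total — nearest standard size.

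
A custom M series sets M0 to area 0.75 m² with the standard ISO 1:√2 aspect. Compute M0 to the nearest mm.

Let the short side be w mm. Then w · w√2 = 0.75 m² = 750,000 mm².
w² = 750,000/√2, so w ≈ 728.2 mm; long side = w√2 ≈ 1029.9 mm.

728 × 1030 mm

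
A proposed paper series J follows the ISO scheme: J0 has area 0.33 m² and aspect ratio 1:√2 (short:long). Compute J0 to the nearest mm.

483 × 683 mm

Let the short side be w mm. Then w · w√2 = 0.33 m² = 330,000 mm².
w² = 330,000/√2, so w ≈ 483.1 mm; long side = w√2 ≈ 683.1 mm.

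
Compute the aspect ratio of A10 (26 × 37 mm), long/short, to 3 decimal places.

37 / 26 = 1.423
ISO 216 targets √2 ≈ 1.414; the +0.009 deviation is from mm rounding.

1.423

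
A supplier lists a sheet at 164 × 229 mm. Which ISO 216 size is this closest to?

Aspect ratio 229/164 ≈ 1.396 (ISO target is √2 ≈ 1.414).
In the C-series (envelope sizes, between A and B): C5 = 162 × 229 mm.
Off by 2 mm total — nearest standard size.

C5 (162 × 229 mm)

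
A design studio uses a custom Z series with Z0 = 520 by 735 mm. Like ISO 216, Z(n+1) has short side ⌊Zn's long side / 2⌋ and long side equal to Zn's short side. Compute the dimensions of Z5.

Z1: ⌊735/2⌋ × 520 = 367 × 520 mm
Z2: ⌊520/2⌋ × 367 = 260 × 367 mm
Z3: ⌊367/2⌋ × 260 = 183 × 260 mm
Z4: ⌊260/2⌋ × 183 = 130 × 183 mm
Z5: ⌊183/2⌋ × 130 = 91 × 130 mm

91 × 130 mm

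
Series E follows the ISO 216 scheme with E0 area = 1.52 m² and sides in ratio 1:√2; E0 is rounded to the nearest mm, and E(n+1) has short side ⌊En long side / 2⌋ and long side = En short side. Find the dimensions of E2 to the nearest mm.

518 × 733 mm

Let E0's short side be w mm. w · w√2 = 1.52 m² = 1,520,000 mm², so w ≈ 1036.7 mm and w√2 ≈ 1466.2 mm → E0 = 1037 × 1466 mm.
E1: ⌊1466/2⌋ × 1037 = 733 × 1037 mm
E2: ⌊1037/2⌋ × 733 = 518 × 733 mm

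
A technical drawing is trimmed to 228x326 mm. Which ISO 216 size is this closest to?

C4 (229 × 324 mm)

Aspect ratio 326/228 ≈ 1.430 (ISO target is √2 ≈ 1.414).
In the C-series (envelope sizes, between A and B): C4 = 229 × 324 mm.
Off by 3 mm total — nearest standard size.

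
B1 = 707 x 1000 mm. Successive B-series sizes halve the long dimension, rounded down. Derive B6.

125 × 176 mm

B2: ⌊1000/2⌋ × 707 = 500 × 707 mm
B3: ⌊707/2⌋ × 500 = 353 × 500 mm
B4: ⌊500/2⌋ × 353 = 250 × 353 mm
B5: ⌊353/2⌋ × 250 = 176 × 250 mm
B6: ⌊250/2⌋ × 176 = 125 × 176 mm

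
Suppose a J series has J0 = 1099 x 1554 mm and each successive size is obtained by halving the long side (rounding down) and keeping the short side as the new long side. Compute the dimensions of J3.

J1: ⌊1554/2⌋ × 1099 = 777 × 1099 mm
J2: ⌊1099/2⌋ × 777 = 549 × 777 mm
J3: ⌊777/2⌋ × 549 = 388 × 549 mm

388 × 549 mm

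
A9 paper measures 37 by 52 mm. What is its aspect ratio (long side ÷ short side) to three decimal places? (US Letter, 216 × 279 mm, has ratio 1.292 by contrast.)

1.405

52 / 37 = 1.405
ISO 216 targets √2 ≈ 1.414; the -0.009 deviation is from mm rounding.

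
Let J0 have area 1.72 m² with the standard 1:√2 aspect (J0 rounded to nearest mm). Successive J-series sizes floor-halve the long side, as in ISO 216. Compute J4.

Let J0's short side be w mm. w · w√2 = 1.72 m² = 1,720,000 mm², so w ≈ 1102.8 mm and w√2 ≈ 1559.6 mm → J0 = 1103 × 1560 mm.
J1: ⌊1560/2⌋ × 1103 = 780 × 1103 mm
J2: ⌊1103/2⌋ × 780 = 551 × 780 mm
J3: ⌊780/2⌋ × 551 = 390 × 551 mm
J4: ⌊551/2⌋ × 390 = 275 × 390 mm

275 × 390 mm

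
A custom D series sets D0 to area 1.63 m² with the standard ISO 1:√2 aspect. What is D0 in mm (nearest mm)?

Let the short side be w mm. Then w · w√2 = 1.63 m² = 1,630,000 mm².
w² = 1,630,000/√2, so w ≈ 1073.6 mm; long side = w√2 ≈ 1518.3 mm.

1074 × 1518 mm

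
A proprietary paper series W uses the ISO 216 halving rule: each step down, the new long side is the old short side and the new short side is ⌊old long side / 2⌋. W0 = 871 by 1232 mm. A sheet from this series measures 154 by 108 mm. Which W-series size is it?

W6

W0: 871 × 1232 mm
W1: 616 × 871 mm
W2: 435 × 616 mm
W3: 308 × 435 mm
W4: 217 × 308 mm
W5: 154 × 217 mm
W6: 108 × 154 mm
W7: 77 × 108 mm
→ matches W6.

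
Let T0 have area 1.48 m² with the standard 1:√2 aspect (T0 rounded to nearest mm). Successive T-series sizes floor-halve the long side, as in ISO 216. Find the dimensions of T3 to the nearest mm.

361 × 511 mm

Let T0's short side be w mm. w · w√2 = 1.48 m² = 1,480,000 mm², so w ≈ 1023.0 mm and w√2 ≈ 1446.7 mm → T0 = 1023 × 1447 mm.
T1: ⌊1447/2⌋ × 1023 = 723 × 1023 mm
T2: ⌊1023/2⌋ × 723 = 511 × 723 mm
T3: ⌊723/2⌋ × 511 = 361 × 511 mm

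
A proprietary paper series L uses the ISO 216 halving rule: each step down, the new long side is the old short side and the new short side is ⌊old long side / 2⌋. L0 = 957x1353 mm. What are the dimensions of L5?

L1: ⌊1353/2⌋ × 957 = 676 × 957 mm
L2: ⌊957/2⌋ × 676 = 478 × 676 mm
L3: ⌊676/2⌋ × 478 = 338 × 478 mm
L4: ⌊478/2⌋ × 338 = 239 × 338 mm
L5: ⌊338/2⌋ × 239 = 169 × 239 mm

169 × 239 mm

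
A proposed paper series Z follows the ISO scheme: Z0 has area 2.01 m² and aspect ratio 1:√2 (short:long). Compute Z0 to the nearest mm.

Let the short side be w mm. Then w · w√2 = 2.01 m² = 2,010,000 mm².
w² = 2,010,000/√2, so w ≈ 1192.2 mm; long side = w√2 ≈ 1686.0 mm.

1192 × 1686 mm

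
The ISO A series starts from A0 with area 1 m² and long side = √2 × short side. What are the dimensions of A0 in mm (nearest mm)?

Let the short side be w mm. Then the long side is w√2 and w · w√2 = 10⁶ mm².
w² = 10⁶/√2, so w = 1000 / 2^(1/4) ≈ 840.9 mm; long side = 1000 · 2^(1/4) ≈ 1189.2 mm.

841 × 1189 mm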